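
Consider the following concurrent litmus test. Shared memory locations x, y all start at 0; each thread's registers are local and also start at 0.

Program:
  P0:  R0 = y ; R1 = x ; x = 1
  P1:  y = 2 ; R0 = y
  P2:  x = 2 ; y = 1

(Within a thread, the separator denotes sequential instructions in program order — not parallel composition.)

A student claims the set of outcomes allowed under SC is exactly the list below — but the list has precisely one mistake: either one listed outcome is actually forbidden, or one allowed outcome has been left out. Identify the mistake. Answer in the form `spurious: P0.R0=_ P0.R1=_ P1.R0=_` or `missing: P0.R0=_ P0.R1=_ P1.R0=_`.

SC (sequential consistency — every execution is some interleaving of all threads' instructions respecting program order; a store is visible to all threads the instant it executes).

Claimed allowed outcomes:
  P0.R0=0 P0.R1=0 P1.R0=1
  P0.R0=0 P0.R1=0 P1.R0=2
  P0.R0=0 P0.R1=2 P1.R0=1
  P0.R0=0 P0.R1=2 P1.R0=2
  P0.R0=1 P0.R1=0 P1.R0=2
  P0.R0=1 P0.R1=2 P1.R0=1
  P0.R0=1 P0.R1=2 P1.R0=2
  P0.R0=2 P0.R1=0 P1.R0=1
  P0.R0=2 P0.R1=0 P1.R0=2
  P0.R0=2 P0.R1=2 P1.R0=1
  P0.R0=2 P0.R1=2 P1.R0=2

outcome vector order: (P0.R0,P0.R1,P1.R0)
[SC] allowed = {0/0/1 0/0/2 0/2/1 0/2/2 1/2/1 1/2/2 2/0/1 2/0/2 2/2/1 2/2/2}
claimed∖SC = {1/0/2}

spurious: P0.R0=1 P0.R1=0 P1.R0=2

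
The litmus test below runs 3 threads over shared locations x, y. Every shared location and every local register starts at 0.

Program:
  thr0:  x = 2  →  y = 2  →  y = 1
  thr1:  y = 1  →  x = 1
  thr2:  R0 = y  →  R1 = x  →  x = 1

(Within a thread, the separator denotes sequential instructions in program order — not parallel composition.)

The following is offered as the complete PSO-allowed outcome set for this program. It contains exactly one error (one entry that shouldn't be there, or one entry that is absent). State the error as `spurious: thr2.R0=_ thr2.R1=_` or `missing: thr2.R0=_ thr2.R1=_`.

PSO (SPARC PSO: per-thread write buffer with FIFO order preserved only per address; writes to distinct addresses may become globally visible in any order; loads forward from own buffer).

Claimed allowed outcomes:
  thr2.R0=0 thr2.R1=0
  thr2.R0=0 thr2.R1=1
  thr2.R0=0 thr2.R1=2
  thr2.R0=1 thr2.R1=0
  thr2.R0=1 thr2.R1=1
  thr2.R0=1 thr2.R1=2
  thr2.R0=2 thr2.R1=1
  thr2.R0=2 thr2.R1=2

outcome vector order: (thr2.R0,thr2.R1)
[PSO] allowed = {<0 0>; <0 1>; <0 2>; <1 0>; <1 1>; <1 2>; <2 0>; <2 1>; <2 2>}
PSO∖claimed = {<2 0>}

missing: thr2.R0=2 thr2.R1=0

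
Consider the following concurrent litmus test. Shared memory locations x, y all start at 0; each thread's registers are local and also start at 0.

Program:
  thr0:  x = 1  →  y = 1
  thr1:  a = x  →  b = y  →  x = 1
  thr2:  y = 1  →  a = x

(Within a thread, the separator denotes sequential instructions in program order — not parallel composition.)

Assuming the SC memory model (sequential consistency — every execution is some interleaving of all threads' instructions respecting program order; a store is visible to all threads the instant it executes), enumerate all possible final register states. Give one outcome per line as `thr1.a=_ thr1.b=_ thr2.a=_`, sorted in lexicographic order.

outcome vector order: (thr1.a,thr1.b,thr2.a)
|SC outcomes| = 7

thr1.a=0 thr1.b=0 thr2.a=0
thr1.a=0 thr1.b=0 thr2.a=1
thr1.a=0 thr1.b=1 thr2.a=0
thr1.a=0 thr1.b=1 thr2.a=1
thr1.a=1 thr1.b=0 thr2.a=1
thr1.a=1 thr1.b=1 thr2.a=0
thr1.a=1 thr1.b=1 thr2.a=1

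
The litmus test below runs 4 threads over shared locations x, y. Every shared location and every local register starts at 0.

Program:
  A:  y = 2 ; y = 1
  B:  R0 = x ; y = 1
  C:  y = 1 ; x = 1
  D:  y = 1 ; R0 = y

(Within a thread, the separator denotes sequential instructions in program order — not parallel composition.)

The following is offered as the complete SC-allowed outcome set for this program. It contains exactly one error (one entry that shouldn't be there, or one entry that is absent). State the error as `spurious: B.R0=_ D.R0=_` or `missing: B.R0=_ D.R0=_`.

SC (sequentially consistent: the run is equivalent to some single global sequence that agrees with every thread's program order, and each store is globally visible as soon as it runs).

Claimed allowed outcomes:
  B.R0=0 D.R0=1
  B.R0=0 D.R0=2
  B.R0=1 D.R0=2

outcome vector order: (B.R0,D.R0)
under SC → 01, 02, 11, 12
SC∖claimed = {11}

missing: B.R0=1 D.R0=1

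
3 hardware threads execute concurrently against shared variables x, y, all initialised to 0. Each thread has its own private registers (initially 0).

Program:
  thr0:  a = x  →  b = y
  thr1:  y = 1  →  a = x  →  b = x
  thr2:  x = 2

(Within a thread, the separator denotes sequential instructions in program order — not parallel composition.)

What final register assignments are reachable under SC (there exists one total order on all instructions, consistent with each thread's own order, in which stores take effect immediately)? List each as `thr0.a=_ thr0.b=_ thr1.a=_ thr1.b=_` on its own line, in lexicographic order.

outcome vector order: (thr0.a,thr0.b,thr1.a,thr1.b)
|SC outcomes| = 10

thr0.a=0 thr0.b=0 thr1.a=0 thr1.b=0
thr0.a=0 thr0.b=0 thr1.a=0 thr1.b=2
thr0.a=0 thr0.b=0 thr1.a=2 thr1.b=2
thr0.a=0 thr0.b=1 thr1.a=0 thr1.b=0
thr0.a=0 thr0.b=1 thr1.a=0 thr1.b=2
thr0.a=0 thr0.b=1 thr1.a=2 thr1.b=2
thr0.a=2 thr0.b=0 thr1.a=2 thr1.b=2
thr0.a=2 thr0.b=1 thr1.a=0 thr1.b=0
thr0.a=2 thr0.b=1 thr1.a=0 thr1.b=2
thr0.a=2 thr0.b=1 thr1.a=2 thr1.b=2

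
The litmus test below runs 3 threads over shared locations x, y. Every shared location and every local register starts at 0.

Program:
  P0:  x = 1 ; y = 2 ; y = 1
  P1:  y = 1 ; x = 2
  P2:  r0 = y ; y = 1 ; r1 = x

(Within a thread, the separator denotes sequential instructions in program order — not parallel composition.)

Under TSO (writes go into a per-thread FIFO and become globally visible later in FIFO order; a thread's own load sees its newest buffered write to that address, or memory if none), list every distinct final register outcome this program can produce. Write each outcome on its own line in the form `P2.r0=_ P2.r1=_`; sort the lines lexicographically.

outcome vector order: (P2.r0,P2.r1)
|TSO outcomes| = 8

P2.r0=0 P2.r1=0
P2.r0=0 P2.r1=1
P2.r0=0 P2.r1=2
P2.r0=1 P2.r1=0
P2.r0=1 P2.r1=1
P2.r0=1 P2.r1=2
P2.r0=2 P2.r1=1
P2.r0=2 P2.r1=2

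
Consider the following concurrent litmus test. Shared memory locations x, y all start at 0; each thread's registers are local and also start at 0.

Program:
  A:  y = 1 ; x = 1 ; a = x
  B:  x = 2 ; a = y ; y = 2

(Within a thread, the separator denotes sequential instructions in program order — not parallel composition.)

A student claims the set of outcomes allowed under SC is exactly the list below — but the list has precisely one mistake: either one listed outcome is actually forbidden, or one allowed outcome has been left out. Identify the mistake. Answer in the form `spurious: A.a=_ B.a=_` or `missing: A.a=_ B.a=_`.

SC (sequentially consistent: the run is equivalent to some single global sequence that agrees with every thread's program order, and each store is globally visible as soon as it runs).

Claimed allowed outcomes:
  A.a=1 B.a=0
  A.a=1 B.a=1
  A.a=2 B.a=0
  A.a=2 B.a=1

outcome vector order: (A.a,B.a)
under SC → 10, 11, 21
claimed∖SC = {20}

spurious: A.a=2 B.a=0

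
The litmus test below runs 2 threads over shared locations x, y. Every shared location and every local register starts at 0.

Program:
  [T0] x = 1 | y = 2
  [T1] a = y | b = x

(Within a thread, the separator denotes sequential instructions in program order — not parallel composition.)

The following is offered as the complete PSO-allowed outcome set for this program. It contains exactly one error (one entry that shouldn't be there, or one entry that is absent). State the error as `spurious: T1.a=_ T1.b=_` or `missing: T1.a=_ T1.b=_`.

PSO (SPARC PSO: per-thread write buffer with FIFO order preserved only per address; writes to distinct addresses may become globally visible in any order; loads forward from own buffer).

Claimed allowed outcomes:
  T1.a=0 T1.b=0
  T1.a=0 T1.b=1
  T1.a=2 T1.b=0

outcome vector order: (T1.a,T1.b)
[PSO] allowed = {0/0, 0/1, 2/0, 2/1}
PSO∖claimed = {2/1}

missing: T1.a=2 T1.b=1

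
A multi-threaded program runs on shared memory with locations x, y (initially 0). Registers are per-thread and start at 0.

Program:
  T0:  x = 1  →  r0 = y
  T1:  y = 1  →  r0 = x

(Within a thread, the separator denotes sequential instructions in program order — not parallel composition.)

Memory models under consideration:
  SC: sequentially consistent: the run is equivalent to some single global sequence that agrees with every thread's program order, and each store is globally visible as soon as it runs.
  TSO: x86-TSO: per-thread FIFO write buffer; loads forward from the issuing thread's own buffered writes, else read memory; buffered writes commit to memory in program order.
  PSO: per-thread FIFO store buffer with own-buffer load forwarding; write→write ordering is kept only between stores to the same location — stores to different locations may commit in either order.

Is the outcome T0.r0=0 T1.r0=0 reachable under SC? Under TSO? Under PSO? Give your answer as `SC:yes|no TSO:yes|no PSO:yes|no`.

outcome vector order: (T0.r0,T1.r0)
SC (3): 01 10 11
TSO (4): 00 01 10 11
PSO (4): 00 01 10 11
target 00 ∈ {TSO,PSO}

SC:no TSO:yes PSO:yes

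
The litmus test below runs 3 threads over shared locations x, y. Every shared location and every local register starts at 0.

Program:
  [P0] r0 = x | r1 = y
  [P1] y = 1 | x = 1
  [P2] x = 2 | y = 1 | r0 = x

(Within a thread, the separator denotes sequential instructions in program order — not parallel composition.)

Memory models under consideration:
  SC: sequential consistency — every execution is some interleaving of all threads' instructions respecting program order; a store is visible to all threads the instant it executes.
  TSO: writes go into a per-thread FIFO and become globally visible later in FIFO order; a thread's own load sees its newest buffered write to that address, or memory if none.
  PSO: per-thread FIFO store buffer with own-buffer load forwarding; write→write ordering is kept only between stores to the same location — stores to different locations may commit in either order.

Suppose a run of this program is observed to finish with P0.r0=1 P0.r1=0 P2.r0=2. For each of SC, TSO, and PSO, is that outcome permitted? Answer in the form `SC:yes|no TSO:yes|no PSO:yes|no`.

outcome vector order: (P0.r0,P0.r1,P2.r0)
under SC → 001; 002; 011; 012; 111; 112; 201; 202; 211; 212
under TSO → 001; 002; 011; 012; 111; 112; 201; 202; 211; 212
under PSO → 001; 002; 011; 012; 101; 102; 111; 112; 201; 202; 211; 212
target 102 ∈ {PSO}

SC:no TSO:no PSO:yes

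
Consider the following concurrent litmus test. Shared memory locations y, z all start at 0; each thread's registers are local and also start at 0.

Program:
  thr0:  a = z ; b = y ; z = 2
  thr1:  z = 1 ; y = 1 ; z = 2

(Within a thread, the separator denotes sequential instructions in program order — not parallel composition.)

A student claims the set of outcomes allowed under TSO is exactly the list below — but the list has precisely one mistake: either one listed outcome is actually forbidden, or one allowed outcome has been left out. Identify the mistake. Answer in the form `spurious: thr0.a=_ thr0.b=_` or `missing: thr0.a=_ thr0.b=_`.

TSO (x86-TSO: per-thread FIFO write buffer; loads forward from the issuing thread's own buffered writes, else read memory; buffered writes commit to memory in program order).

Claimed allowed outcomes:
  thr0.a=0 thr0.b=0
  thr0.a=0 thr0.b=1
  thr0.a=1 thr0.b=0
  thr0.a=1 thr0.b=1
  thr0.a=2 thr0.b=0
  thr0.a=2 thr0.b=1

outcome vector order: (thr0.a,thr0.b)
TSO: 5 outcomes — {0/0; 0/1; 1/0; 1/1; 2/1}
claimed∖TSO = {2/0}

spurious: thr0.a=2 thr0.b=0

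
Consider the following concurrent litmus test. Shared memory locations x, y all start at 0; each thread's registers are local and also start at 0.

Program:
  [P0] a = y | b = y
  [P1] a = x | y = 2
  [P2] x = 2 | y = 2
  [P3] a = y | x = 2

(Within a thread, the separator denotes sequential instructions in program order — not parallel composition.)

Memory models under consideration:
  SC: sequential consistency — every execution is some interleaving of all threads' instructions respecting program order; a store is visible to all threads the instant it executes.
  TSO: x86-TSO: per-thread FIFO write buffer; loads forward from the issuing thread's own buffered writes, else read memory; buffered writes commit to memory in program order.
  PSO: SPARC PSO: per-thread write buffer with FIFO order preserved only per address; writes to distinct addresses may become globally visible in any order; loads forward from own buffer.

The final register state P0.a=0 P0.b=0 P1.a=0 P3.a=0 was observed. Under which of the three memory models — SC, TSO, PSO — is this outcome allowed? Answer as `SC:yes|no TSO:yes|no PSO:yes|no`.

SC:yes TSO:yes PSO:yes

outcome vector order: (P0.a,P0.b,P1.a,P3.a)
SC: 12 outcomes — {0000 0002 0020 0022 0200 0202 0220 0222 2200 2202 2220 2222}
TSO: 12 outcomes — {0000 0002 0020 0022 0200 0202 0220 0222 2200 2202 2220 2222}
PSO: 12 outcomes — {0000 0002 0020 0022 0200 0202 0220 0222 2200 2202 2220 2222}
target 0000 ∈ {SC,TSO,PSO}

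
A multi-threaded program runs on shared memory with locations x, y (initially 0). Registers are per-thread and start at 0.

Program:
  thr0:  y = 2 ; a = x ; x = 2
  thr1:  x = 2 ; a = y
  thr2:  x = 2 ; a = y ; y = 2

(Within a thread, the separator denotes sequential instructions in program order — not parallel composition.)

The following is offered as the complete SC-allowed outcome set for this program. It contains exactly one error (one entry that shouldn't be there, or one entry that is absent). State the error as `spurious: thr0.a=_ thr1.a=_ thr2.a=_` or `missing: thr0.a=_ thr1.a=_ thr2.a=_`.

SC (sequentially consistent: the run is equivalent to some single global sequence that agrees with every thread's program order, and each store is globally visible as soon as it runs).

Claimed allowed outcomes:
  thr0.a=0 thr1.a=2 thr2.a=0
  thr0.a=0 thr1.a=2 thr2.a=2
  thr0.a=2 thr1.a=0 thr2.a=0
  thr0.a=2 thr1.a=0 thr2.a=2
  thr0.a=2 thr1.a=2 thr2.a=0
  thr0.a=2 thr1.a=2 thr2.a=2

outcome vector order: (thr0.a,thr1.a,thr2.a)
under SC → 0/2/2; 2/0/0; 2/0/2; 2/2/0; 2/2/2
claimed∖SC = {0/2/0}

spurious: thr0.a=0 thr1.a=2 thr2.a=0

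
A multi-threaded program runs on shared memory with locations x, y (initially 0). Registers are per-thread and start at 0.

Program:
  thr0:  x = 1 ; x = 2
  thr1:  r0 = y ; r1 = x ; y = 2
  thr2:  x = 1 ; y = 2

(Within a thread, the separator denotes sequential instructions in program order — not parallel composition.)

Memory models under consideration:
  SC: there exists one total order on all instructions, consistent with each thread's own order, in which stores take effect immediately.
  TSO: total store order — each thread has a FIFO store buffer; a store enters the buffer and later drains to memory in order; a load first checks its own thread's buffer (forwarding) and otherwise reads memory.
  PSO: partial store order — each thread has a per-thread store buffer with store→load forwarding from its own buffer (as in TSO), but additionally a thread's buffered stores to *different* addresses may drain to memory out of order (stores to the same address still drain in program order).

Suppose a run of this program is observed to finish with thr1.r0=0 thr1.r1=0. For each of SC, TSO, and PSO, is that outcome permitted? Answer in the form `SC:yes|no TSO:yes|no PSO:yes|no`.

SC:yes TSO:yes PSO:yes

outcome vector order: (thr1.r0,thr1.r1)
SC: 5 outcomes — {0/0; 0/1; 0/2; 2/1; 2/2}
TSO: 5 outcomes — {0/0; 0/1; 0/2; 2/1; 2/2}
PSO: 6 outcomes — {0/0; 0/1; 0/2; 2/0; 2/1; 2/2}
target 0/0 ∈ {SC,TSO,PSO}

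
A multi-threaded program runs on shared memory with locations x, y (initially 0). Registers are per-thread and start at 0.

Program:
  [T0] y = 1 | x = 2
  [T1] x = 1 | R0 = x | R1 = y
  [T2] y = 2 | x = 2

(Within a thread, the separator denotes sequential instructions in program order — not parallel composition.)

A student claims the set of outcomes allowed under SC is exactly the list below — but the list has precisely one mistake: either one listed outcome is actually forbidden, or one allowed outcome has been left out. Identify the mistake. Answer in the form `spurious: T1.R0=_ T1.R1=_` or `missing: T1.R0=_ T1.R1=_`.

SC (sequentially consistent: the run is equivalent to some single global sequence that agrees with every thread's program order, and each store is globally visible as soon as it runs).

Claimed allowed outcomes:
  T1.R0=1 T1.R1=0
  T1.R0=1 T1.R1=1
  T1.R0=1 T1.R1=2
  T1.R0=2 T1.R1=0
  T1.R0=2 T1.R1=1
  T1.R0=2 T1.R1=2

outcome vector order: (T1.R0,T1.R1)
under SC → 10; 11; 12; 21; 22
claimed∖SC = {20}

spurious: T1.R0=2 T1.R1=0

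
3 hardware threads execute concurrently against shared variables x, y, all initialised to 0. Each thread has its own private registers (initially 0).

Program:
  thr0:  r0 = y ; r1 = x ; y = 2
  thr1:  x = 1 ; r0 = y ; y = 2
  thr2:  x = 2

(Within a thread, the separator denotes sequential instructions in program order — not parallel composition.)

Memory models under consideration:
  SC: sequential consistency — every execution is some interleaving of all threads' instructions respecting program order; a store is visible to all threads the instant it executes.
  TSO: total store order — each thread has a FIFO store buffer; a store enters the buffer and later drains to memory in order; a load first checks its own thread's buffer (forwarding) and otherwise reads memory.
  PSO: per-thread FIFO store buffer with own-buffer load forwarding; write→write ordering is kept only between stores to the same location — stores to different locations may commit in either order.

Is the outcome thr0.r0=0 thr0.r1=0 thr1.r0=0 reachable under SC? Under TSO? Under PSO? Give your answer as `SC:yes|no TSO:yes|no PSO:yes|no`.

outcome vector order: (thr0.r0,thr0.r1,thr1.r0)
[SC] allowed = {<0 0 0>, <0 0 2>, <0 1 0>, <0 1 2>, <0 2 0>, <0 2 2>, <2 1 0>, <2 2 0>}
[TSO] allowed = {<0 0 0>, <0 0 2>, <0 1 0>, <0 1 2>, <0 2 0>, <0 2 2>, <2 1 0>, <2 2 0>}
[PSO] allowed = {<0 0 0>, <0 0 2>, <0 1 0>, <0 1 2>, <0 2 0>, <0 2 2>, <2 0 0>, <2 1 0>, <2 2 0>}
target <0 0 0> ∈ {SC,TSO,PSO}

SC:yes TSO:yes PSO:yes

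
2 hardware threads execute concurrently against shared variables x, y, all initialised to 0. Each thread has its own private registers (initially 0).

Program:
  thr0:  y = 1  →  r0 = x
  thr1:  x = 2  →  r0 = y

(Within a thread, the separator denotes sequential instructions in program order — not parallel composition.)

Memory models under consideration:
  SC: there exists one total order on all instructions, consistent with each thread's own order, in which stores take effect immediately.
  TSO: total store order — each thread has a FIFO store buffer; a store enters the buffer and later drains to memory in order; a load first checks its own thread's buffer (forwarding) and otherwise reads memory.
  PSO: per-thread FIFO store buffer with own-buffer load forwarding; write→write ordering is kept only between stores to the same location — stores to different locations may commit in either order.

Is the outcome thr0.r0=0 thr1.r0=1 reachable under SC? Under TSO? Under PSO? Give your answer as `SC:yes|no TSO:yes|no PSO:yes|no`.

SC:yes TSO:yes PSO:yes

outcome vector order: (thr0.r0,thr1.r0)
SC (3): 01 20 21
TSO (4): 00 01 20 21
PSO (4): 00 01 20 21
target 01 ∈ {SC,TSO,PSO}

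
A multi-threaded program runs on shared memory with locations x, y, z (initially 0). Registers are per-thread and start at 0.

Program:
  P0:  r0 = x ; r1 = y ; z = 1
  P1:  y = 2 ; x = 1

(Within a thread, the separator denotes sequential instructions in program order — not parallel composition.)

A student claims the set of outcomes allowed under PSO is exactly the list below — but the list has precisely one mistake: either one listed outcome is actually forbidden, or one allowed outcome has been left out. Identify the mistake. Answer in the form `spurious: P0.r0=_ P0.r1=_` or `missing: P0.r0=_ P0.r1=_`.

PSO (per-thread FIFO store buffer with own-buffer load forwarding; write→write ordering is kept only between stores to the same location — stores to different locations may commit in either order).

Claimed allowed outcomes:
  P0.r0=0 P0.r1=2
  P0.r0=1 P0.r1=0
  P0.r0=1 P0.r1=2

outcome vector order: (P0.r0,P0.r1)
[PSO] allowed = {0/0 0/2 1/0 1/2}
PSO∖claimed = {0/0}

missing: P0.r0=0 P0.r1=0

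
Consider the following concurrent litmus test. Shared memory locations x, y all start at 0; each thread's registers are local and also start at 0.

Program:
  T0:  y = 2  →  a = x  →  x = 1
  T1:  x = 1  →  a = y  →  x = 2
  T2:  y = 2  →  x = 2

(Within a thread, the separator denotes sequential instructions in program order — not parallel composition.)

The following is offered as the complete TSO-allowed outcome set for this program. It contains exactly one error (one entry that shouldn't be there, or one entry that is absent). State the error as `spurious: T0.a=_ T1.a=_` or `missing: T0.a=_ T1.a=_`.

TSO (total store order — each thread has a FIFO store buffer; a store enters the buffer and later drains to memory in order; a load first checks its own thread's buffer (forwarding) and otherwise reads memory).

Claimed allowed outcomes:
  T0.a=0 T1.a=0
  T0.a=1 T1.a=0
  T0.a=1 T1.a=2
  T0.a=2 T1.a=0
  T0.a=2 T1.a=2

outcome vector order: (T0.a,T1.a)
under TSO → (0,0) (0,2) (1,0) (1,2) (2,0) (2,2)
TSO∖claimed = {(0,2)}

missing: T0.a=0 T1.a=2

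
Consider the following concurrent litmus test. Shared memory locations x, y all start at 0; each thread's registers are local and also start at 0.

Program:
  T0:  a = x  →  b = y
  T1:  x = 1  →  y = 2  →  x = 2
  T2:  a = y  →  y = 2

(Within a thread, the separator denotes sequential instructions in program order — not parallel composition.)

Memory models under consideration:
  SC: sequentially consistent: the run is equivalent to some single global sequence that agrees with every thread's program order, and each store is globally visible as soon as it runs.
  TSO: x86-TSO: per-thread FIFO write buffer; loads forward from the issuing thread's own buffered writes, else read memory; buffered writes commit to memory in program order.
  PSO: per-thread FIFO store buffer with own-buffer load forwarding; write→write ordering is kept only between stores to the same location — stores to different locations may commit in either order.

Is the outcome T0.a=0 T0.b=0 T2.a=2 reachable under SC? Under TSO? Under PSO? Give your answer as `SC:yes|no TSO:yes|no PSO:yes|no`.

SC:yes TSO:yes PSO:yes

outcome vector order: (T0.a,T0.b,T2.a)
[SC] allowed = {000, 002, 020, 022, 100, 102, 120, 122, 220, 222}
[TSO] allowed = {000, 002, 020, 022, 100, 102, 120, 122, 220, 222}
[PSO] allowed = {000, 002, 020, 022, 100, 102, 120, 122, 200, 202, 220, 222}
target 002 ∈ {SC,TSO,PSO}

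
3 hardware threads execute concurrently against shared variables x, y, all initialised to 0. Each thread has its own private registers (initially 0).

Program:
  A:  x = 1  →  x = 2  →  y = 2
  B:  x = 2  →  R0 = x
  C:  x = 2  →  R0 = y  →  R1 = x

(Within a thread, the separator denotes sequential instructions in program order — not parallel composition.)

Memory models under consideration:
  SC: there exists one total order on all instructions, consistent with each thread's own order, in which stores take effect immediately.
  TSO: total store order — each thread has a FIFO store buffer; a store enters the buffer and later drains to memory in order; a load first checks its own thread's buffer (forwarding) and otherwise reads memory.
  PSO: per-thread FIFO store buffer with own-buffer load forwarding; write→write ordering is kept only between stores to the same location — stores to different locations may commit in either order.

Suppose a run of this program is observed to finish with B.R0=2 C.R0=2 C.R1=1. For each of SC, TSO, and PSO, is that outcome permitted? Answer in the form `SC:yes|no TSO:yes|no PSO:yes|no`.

SC:no TSO:no PSO:yes

outcome vector order: (B.R0,C.R0,C.R1)
SC: 6 outcomes — {<1 0 1>, <1 0 2>, <1 2 2>, <2 0 1>, <2 0 2>, <2 2 2>}
TSO: 6 outcomes — {<1 0 1>, <1 0 2>, <1 2 2>, <2 0 1>, <2 0 2>, <2 2 2>}
PSO: 8 outcomes — {<1 0 1>, <1 0 2>, <1 2 1>, <1 2 2>, <2 0 1>, <2 0 2>, <2 2 1>, <2 2 2>}
target <2 2 1> ∈ {PSO}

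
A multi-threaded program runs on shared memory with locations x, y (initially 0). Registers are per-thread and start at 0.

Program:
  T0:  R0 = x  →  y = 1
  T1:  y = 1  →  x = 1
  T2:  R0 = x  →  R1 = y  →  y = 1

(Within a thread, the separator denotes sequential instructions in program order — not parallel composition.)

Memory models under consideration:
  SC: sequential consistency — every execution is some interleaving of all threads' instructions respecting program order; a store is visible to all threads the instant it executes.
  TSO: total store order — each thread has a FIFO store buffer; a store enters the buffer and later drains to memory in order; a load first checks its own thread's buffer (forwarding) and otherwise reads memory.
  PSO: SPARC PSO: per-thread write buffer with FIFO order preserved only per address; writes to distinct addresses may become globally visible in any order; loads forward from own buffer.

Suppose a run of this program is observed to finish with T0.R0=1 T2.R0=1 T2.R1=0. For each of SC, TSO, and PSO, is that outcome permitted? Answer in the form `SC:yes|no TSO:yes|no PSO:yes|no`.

SC:no TSO:no PSO:yes

outcome vector order: (T0.R0,T2.R0,T2.R1)
SC (6): 000 001 011 100 101 111
TSO (6): 000 001 011 100 101 111
PSO (8): 000 001 010 011 100 101 110 111
target 110 ∈ {PSO}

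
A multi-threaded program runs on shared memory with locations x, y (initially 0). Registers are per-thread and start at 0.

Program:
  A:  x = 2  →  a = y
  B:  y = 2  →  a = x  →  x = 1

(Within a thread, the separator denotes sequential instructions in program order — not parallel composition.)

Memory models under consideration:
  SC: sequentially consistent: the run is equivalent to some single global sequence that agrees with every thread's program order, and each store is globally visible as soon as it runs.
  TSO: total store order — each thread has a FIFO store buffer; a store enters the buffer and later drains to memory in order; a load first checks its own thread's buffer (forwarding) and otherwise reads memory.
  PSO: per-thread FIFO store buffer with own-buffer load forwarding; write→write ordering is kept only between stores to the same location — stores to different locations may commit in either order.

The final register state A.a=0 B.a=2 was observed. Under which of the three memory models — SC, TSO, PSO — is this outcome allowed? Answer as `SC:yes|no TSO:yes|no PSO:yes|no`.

outcome vector order: (A.a,B.a)
[SC] allowed = {02; 20; 22}
[TSO] allowed = {00; 02; 20; 22}
[PSO] allowed = {00; 02; 20; 22}
target 02 ∈ {SC,TSO,PSO}

SC:yes TSO:yes PSO:yes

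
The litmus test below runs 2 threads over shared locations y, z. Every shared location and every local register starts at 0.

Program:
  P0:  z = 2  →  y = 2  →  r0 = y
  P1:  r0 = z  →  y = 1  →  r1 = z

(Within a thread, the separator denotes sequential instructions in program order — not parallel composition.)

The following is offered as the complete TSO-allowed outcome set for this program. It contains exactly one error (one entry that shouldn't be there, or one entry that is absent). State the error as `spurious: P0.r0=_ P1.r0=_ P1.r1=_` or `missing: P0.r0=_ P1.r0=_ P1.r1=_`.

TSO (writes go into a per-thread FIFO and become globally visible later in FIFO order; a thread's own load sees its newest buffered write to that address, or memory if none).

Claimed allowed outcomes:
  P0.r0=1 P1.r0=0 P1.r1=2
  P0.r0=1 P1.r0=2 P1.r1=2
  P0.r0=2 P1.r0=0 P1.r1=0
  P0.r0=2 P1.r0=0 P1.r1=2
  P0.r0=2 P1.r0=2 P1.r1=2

missing: P0.r0=1 P1.r0=0 P1.r1=0

outcome vector order: (P0.r0,P1.r0,P1.r1)
[TSO] allowed = {1/0/0, 1/0/2, 1/2/2, 2/0/0, 2/0/2, 2/2/2}
TSO∖claimed = {1/0/0}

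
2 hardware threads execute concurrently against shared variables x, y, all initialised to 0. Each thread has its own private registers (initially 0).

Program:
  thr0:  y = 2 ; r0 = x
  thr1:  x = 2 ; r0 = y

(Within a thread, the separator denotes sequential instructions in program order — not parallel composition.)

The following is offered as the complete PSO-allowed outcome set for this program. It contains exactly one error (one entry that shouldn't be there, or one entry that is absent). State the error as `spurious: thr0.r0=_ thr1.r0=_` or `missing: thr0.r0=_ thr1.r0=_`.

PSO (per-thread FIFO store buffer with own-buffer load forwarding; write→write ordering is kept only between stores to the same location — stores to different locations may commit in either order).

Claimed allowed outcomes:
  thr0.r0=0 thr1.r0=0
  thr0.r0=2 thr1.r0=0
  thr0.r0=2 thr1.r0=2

missing: thr0.r0=0 thr1.r0=2

outcome vector order: (thr0.r0,thr1.r0)
under PSO → (0,0); (0,2); (2,0); (2,2)
PSO∖claimed = {(0,2)}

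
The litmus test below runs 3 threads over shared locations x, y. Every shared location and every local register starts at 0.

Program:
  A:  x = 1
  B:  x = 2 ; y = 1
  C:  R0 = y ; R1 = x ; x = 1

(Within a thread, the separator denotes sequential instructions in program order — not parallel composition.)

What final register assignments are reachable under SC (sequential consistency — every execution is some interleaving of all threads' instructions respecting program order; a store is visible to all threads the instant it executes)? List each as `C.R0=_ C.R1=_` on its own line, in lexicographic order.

C.R0=0 C.R1=0
C.R0=0 C.R1=1
C.R0=0 C.R1=2
C.R0=1 C.R1=1
C.R0=1 C.R1=2

outcome vector order: (C.R0,C.R1)
|SC outcomes| = 5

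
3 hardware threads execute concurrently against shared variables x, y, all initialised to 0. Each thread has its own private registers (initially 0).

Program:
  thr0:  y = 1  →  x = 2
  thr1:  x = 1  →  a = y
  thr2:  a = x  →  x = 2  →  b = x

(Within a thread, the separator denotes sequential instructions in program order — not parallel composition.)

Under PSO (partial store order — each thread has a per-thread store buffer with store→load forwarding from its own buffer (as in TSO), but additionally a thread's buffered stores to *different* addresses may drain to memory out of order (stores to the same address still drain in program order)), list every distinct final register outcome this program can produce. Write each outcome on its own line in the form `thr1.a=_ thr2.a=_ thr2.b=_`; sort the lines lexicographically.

outcome vector order: (thr1.a,thr2.a,thr2.b)
|PSO outcomes| = 10

thr1.a=0 thr2.a=0 thr2.b=1
thr1.a=0 thr2.a=0 thr2.b=2
thr1.a=0 thr2.a=1 thr2.b=2
thr1.a=0 thr2.a=2 thr2.b=1
thr1.a=0 thr2.a=2 thr2.b=2
thr1.a=1 thr2.a=0 thr2.b=1
thr1.a=1 thr2.a=0 thr2.b=2
thr1.a=1 thr2.a=1 thr2.b=2
thr1.a=1 thr2.a=2 thr2.b=1
thr1.a=1 thr2.a=2 thr2.b=2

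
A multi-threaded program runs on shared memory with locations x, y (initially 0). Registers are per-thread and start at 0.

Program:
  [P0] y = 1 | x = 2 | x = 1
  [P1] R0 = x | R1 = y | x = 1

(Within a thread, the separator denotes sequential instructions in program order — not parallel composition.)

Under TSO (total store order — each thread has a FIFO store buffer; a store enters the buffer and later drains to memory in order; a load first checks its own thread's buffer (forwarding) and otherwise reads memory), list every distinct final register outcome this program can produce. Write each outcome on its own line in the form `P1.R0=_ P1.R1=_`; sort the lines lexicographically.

P1.R0=0 P1.R1=0
P1.R0=0 P1.R1=1
P1.R0=1 P1.R1=1
P1.R0=2 P1.R1=1

outcome vector order: (P1.R0,P1.R1)
|TSO outcomes| = 4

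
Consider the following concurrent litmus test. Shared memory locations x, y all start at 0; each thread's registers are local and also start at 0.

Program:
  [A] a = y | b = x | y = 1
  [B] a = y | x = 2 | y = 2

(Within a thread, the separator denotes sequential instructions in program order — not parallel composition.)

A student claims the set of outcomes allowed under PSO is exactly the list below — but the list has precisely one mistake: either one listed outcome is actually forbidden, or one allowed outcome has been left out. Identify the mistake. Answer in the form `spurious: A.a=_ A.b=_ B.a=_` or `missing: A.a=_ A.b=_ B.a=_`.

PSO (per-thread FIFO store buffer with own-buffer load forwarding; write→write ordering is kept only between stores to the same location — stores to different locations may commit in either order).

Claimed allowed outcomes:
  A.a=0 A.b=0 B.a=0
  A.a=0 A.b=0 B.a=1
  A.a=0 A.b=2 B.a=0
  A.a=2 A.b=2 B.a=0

missing: A.a=2 A.b=0 B.a=0

outcome vector order: (A.a,A.b,B.a)
[PSO] allowed = {000, 001, 020, 200, 220}
PSO∖claimed = {200}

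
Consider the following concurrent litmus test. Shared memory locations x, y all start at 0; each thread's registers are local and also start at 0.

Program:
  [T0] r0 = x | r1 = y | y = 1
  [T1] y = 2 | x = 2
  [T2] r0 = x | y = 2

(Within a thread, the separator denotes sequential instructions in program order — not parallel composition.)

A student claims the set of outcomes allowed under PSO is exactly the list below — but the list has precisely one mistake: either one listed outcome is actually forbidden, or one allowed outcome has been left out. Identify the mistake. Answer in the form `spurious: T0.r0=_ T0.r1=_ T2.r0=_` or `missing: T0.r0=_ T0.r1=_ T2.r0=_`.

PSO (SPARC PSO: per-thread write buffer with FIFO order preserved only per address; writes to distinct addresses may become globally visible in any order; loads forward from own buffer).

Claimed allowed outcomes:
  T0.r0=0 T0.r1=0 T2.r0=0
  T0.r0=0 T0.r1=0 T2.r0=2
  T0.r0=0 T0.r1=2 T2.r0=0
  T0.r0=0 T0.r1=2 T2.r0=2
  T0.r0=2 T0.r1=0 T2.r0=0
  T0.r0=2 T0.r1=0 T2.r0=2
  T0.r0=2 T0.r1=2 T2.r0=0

outcome vector order: (T0.r0,T0.r1,T2.r0)
under PSO → 000 002 020 022 200 202 220 222
PSO∖claimed = {222}

missing: T0.r0=2 T0.r1=2 T2.r0=2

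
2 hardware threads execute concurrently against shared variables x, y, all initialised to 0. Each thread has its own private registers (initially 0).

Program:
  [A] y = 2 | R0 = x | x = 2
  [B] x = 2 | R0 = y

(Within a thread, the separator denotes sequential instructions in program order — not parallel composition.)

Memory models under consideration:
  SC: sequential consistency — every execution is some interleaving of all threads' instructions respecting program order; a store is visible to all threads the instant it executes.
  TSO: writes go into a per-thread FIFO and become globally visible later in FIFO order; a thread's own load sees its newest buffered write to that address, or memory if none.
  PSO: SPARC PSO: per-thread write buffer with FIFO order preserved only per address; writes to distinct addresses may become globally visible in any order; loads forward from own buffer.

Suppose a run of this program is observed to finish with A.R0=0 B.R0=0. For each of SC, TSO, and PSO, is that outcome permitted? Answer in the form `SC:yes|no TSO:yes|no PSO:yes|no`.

SC:no TSO:yes PSO:yes

outcome vector order: (A.R0,B.R0)
SC (3): 02, 20, 22
TSO (4): 00, 02, 20, 22
PSO (4): 00, 02, 20, 22
target 00 ∈ {TSO,PSO}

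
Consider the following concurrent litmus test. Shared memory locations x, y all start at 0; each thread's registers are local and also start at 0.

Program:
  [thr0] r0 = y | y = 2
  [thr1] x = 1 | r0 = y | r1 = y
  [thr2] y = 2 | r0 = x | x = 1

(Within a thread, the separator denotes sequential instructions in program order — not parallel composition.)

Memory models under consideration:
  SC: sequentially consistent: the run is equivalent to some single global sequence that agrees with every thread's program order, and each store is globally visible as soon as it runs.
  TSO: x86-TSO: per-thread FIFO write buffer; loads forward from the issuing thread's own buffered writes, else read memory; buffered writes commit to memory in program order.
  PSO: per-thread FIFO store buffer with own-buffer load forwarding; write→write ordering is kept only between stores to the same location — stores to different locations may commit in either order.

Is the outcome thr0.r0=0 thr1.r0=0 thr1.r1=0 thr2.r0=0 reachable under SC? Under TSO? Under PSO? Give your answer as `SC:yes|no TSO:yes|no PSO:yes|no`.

outcome vector order: (thr0.r0,thr1.r0,thr1.r1,thr2.r0)
[SC] allowed = {<0 0 0 1>; <0 0 2 1>; <0 2 2 0>; <0 2 2 1>; <2 0 0 1>; <2 0 2 1>; <2 2 2 0>; <2 2 2 1>}
[TSO] allowed = {<0 0 0 0>; <0 0 0 1>; <0 0 2 0>; <0 0 2 1>; <0 2 2 0>; <0 2 2 1>; <2 0 0 0>; <2 0 0 1>; <2 0 2 0>; <2 0 2 1>; <2 2 2 0>; <2 2 2 1>}
[PSO] allowed = {<0 0 0 0>; <0 0 0 1>; <0 0 2 0>; <0 0 2 1>; <0 2 2 0>; <0 2 2 1>; <2 0 0 0>; <2 0 0 1>; <2 0 2 0>; <2 0 2 1>; <2 2 2 0>; <2 2 2 1>}
target <0 0 0 0> ∈ {TSO,PSO}

SC:no TSO:yes PSO:yes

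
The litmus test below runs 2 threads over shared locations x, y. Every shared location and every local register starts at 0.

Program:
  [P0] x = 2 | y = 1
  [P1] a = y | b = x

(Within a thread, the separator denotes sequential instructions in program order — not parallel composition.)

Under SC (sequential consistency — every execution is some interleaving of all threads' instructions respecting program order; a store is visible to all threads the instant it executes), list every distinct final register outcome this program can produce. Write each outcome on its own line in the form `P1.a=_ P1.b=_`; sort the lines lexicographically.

outcome vector order: (P1.a,P1.b)
|SC outcomes| = 3

P1.a=0 P1.b=0
P1.a=0 P1.b=2
P1.a=1 P1.b=2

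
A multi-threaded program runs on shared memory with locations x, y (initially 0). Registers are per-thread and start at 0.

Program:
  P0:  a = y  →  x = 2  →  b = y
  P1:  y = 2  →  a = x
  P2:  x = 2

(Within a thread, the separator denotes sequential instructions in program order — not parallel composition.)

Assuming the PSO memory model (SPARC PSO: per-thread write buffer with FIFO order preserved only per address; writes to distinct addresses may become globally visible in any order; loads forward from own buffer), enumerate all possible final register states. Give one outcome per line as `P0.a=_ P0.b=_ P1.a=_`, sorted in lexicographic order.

outcome vector order: (P0.a,P0.b,P1.a)
|PSO outcomes| = 6

P0.a=0 P0.b=0 P1.a=0
P0.a=0 P0.b=0 P1.a=2
P0.a=0 P0.b=2 P1.a=0
P0.a=0 P0.b=2 P1.a=2
P0.a=2 P0.b=2 P1.a=0
P0.a=2 P0.b=2 P1.a=2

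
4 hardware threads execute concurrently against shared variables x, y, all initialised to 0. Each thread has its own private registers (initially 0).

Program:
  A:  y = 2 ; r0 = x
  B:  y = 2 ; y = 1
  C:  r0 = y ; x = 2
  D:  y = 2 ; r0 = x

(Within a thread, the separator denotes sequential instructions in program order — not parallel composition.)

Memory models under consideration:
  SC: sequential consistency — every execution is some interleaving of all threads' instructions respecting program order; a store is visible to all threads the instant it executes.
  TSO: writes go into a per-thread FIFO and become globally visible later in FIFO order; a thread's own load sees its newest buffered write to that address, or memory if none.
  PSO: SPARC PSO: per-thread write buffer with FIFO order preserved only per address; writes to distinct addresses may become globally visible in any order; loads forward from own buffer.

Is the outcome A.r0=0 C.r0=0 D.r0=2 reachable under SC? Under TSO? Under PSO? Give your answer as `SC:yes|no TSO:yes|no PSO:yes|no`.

outcome vector order: (A.r0,C.r0,D.r0)
SC (12): (0,0,0) (0,0,2) (0,1,0) (0,1,2) (0,2,0) (0,2,2) (2,0,0) (2,0,2) (2,1,0) (2,1,2) (2,2,0) (2,2,2)
TSO (12): (0,0,0) (0,0,2) (0,1,0) (0,1,2) (0,2,0) (0,2,2) (2,0,0) (2,0,2) (2,1,0) (2,1,2) (2,2,0) (2,2,2)
PSO (12): (0,0,0) (0,0,2) (0,1,0) (0,1,2) (0,2,0) (0,2,2) (2,0,0) (2,0,2) (2,1,0) (2,1,2) (2,2,0) (2,2,2)
target (0,0,2) ∈ {SC,TSO,PSO}

SC:yes TSO:yes PSO:yes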